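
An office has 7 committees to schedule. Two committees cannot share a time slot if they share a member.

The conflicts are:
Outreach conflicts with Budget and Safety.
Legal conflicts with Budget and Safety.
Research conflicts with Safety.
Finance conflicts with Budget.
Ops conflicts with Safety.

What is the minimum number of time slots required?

Research and Safety conflict, so at least 2 time slots are needed.
2 time slots suffice: time slot 1 → {Budget, Safety}; time slot 2 → {Outreach, Legal, Research, Finance, Ops}. No two conflicting committees share a time slot.

2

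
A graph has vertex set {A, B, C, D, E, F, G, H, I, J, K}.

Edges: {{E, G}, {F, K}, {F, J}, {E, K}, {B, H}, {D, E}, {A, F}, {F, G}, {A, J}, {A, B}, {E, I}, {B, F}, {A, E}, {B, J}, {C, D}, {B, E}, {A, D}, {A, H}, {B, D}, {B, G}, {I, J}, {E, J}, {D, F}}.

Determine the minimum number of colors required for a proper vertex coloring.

A, B, E, J are mutually adjacent (a clique of size 4), so at least 4 colors are needed.
4 colors suffice: color 1 → {C, E, F, H}; color 2 → {B, I, K}; color 3 → {A, G}; color 4 → {D, J}. Each edge has distinct colors on its endpoints.

4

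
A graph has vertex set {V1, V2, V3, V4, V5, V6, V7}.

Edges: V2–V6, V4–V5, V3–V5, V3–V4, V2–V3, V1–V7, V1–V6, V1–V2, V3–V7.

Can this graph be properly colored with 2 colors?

V1, V2, V6 form a triangle, so at least 3 colors are needed.
So 2 colors are not enough.

No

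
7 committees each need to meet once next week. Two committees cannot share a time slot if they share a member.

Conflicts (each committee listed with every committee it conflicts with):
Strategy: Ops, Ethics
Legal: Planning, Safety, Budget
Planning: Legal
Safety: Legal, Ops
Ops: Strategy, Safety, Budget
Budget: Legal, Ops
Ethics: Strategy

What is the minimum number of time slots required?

2

Strategy and Ethics conflict, so at least 2 time slots are needed.
A valid assignment using 2 time slots: Strategy=2, Legal=1, Planning=2, Safety=2, Ops=1, Budget=2, Ethics=1. No two conflicting committees share a time slot.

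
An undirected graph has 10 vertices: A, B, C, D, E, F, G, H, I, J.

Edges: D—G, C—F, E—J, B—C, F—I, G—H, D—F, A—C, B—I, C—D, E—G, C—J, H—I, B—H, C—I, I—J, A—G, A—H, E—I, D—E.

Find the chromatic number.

E, I, J are mutually adjacent, so at least 3 colors are needed.
3 colors suffice: color 1 → {C, E, H}; color 2 → {A, D, I}; color 3 → {B, F, G, J}. Every edge joins two different colors.

3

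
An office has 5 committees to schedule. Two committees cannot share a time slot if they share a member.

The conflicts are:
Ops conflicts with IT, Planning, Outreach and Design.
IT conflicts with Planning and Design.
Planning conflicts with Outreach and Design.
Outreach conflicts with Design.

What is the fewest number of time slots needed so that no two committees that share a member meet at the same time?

Ops, Planning, Outreach, Design pairwise conflict, so at least 4 time slots are needed.
4 time slots suffice: time slot 1 → {Design}; time slot 2 → {Ops}; time slot 3 → {Planning}; time slot 4 → {IT, Outreach}. No two conflicting committees share a time slot.

4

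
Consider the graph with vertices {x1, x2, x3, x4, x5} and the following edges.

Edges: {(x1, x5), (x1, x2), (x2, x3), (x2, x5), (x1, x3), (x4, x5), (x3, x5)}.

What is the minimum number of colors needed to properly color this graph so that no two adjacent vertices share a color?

4

x1, x2, x3, x5 form a clique, so at least 4 colors are needed.
4 colors suffice: color 1 → {x5}; color 2 → {x2, x4}; color 3 → {x1}; color 4 → {x3}. Each edge has distinct colors on its endpoints.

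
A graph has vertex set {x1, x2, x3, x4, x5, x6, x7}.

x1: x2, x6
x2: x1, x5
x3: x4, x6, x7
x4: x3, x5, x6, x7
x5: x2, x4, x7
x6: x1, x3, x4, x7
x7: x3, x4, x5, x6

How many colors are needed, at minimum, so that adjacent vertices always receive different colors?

x3, x4, x6, x7 form a clique, so at least 4 colors are needed.
4 colors suffice: color R → {x2, x4}; color B → {x5, x6}; color G → {x1, x7}; color Y → {x3}. Each edge has distinct colors on its endpoints.

4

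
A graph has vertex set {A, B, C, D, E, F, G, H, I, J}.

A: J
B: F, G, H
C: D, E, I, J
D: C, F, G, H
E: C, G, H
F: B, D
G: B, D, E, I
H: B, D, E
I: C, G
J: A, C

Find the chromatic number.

D and F are adjacent, so at least 2 colors are needed.
2 colors suffice: color 1 → {B, D, E, I, J}; color 2 → {A, C, F, G, H}. No two adjacent vertices share a color.

2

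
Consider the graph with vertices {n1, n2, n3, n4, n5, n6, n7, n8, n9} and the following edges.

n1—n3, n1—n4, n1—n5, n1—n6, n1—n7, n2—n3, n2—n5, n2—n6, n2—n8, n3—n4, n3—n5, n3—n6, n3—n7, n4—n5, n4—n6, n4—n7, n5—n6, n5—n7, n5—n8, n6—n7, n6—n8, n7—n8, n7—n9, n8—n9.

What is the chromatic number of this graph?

n1, n3, n4, n5, n6, n7 form a clique, so at least 6 colors are needed.
A valid assignment using 6 colors: n1=6, n2=1, n3=4, n4=5, n5=2, n6=3, n7=1, n8=4, n9=2. Each edge has distinct colors on its endpoints.

6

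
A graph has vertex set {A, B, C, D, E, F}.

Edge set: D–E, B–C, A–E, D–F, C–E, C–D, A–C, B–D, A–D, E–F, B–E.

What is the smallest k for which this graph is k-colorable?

4

A, C, D, E form a clique, so at least 4 colors are needed.
4 colors suffice: color red → {E}; color blue → {D}; color green → {C, F}; color yellow → {A, B}. Every edge joins two different colors.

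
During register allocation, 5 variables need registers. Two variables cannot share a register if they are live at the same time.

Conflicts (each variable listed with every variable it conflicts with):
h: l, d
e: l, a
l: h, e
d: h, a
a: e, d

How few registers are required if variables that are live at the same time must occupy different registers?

3

The cycle l-h-d-a-e-l has odd length 5, so it cannot be 2-colored; at least 3 registers are needed.
Using 3 registers: h=3, e=1, l=2, d=1, a=2. Each listed conflict is separated.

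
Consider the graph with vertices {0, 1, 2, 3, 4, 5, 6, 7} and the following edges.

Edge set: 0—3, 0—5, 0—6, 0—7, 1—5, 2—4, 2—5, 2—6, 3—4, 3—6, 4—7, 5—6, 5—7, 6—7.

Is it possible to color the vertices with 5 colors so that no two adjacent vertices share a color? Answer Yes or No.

The chromatic number is 4. 0, 5, 6, 7 are mutually adjacent (a clique of size 4), so at least 4 colors are needed.
4 colors suffice: color red → {1, 4, 6}; color blue → {3, 5}; color green → {2, 7}; color yellow → {0}.
Since 5 ≥ 4, a proper 5-coloring certainly exists.

Yes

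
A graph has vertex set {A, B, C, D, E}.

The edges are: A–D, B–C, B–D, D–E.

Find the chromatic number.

B and D are adjacent, so at least 2 colors are needed.
2 colors suffice: color red → {C, D}; color blue → {A, B, E}. Each edge has distinct colors on its endpoints.

2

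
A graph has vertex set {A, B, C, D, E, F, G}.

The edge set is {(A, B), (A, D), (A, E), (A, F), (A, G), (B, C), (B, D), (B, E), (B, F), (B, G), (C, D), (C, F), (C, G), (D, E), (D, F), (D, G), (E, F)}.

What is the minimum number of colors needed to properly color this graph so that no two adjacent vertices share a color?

A, B, D, E, F are mutually adjacent (a clique of size 5), so at least 5 colors are needed.
5 colors suffice: A=3, B=2, C=3, D=1, E=5, F=4, G=4. No two adjacent vertices share a color.

5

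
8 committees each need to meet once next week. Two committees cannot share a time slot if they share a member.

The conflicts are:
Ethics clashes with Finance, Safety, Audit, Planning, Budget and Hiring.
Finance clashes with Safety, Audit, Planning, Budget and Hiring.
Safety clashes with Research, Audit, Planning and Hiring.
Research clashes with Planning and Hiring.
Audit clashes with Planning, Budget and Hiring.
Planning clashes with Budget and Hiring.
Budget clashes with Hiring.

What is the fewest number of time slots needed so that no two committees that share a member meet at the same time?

6

Ethics, Finance, Audit, Planning, Budget, Hiring are mutually in conflict, so at least 6 time slots are needed.
6 time slots suffice: time slot 1 → {Planning}; time slot 2 → {Hiring}; time slot 3 → {Ethics, Research}; time slot 4 → {Finance}; time slot 5 → {Audit}; time slot 6 → {Safety, Budget}. Every pair that conflicts lands in different time slots.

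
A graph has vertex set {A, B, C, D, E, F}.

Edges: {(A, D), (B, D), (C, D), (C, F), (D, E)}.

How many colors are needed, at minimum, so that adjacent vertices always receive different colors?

D and E are adjacent, so at least 2 colors are needed.
2 colors suffice: color 1 → {D, F}; color 2 → {A, B, C, E}. Every edge joins two different colors.

2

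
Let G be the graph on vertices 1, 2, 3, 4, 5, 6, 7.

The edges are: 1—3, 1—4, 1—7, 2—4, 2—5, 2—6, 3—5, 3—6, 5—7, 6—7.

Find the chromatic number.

The cycle 2-6-3-1-4-2 has odd length 5, so it cannot be 2-colored; at least 3 colors are needed.
3 colors suffice: color a → {2, 3, 7}; color b → {1, 5, 6}; color c → {4}. No two adjacent vertices share a color.

3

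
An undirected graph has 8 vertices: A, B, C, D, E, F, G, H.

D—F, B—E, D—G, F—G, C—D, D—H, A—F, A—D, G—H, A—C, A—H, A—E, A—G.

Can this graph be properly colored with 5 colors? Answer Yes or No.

Yes

The chromatic number is 4. A, D, G, H form a clique, so at least 4 colors are needed.
4 colors suffice: color 1 → {A, B}; color 2 → {D, E}; color 3 → {C, G}; color 4 → {F, H}.
Since 5 ≥ 4, a proper 5-coloring certainly exists.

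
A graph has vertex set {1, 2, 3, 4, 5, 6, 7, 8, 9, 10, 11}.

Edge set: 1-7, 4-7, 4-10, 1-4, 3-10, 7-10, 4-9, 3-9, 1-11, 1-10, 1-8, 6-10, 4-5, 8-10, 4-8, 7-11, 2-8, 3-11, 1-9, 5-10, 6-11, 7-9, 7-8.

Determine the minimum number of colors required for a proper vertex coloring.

1, 4, 7, 8, 10 are pairwise adjacent (a clique of size 5), so at least 5 colors are needed.
5 colors suffice: color red → {2, 9, 10, 11}; color blue → {3, 5, 6, 7}; color green → {1}; color yellow → {4}; color purple → {8}. Each edge has distinct colors on its endpoints.

5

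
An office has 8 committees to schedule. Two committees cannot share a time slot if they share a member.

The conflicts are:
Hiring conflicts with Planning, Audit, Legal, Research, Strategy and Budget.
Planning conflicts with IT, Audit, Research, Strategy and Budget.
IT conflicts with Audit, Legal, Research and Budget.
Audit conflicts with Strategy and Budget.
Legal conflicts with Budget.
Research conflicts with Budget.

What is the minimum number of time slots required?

Planning, IT, Audit, Budget pairwise conflict, so at least 4 time slots are needed.
4 time slots suffice: time slot 1 → {Strategy, Budget}; time slot 2 → {Planning, Legal}; time slot 3 → {Hiring, IT}; time slot 4 → {Audit, Research}. No two conflicting committees share a time slot.

4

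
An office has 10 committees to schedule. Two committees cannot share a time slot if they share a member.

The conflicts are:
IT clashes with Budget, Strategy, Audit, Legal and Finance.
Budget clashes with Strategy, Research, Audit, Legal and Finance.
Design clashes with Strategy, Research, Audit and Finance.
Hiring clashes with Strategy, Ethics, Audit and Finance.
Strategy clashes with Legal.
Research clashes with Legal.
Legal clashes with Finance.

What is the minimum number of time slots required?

4

IT, Budget, Legal, Finance all conflict with each other, so at least 4 time slots are needed.
4 time slots suffice: time slot 1 → {Budget, Design, Hiring}; time slot 2 → {Ethics, Audit, Legal}; time slot 3 → {Strategy, Research, Finance}; time slot 4 → {IT}. Each listed conflict is separated.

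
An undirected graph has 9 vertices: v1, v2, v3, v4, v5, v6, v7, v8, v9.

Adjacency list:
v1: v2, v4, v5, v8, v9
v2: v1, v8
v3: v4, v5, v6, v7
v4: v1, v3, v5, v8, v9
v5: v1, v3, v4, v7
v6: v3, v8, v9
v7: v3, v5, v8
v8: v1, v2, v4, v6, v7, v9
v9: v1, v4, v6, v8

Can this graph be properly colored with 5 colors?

Yes

The chromatic number is 4. v1, v4, v8, v9 are mutually adjacent (a clique of size 4), so at least 4 colors are needed.
A valid assignment using 4 colors: v1=2, v2=3, v3=2, v4=3, v5=1, v6=3, v7=3, v8=1, v9=4.
Since 5 ≥ 4, a proper 5-coloring certainly exists.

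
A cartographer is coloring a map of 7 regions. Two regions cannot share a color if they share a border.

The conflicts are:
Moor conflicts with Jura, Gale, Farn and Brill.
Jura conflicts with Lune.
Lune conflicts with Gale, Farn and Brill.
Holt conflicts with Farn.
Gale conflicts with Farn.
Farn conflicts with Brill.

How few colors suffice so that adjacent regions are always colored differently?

Lune, Farn, Brill pairwise conflict, so at least 3 colors are needed.
3 colors suffice: color 1 → {Jura, Farn}; color 2 → {Moor, Lune, Holt}; color 3 → {Gale, Brill}. No two conflicting regions share a color.

3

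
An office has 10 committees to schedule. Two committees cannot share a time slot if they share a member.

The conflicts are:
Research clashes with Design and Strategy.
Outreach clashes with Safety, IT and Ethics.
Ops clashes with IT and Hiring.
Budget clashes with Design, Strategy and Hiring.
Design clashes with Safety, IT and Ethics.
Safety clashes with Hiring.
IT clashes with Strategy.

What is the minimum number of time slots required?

3

The cycle Ops-Hiring-Safety-Design-IT-Ops has odd length 5, so it cannot be 2-colored; at least 3 time slots are needed.
A valid assignment using 3 time slots: Research=2, Outreach=1, Ops=3, Budget=2, Design=1, Safety=2, IT=2, Strategy=1, Hiring=1, Ethics=2. No two conflicting committees share a time slot.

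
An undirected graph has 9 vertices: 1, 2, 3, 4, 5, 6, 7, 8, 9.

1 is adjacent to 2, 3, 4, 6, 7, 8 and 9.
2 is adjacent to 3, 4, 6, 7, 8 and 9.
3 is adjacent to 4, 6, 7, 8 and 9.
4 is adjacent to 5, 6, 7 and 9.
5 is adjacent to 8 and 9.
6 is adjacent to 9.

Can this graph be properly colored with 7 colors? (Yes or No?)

The chromatic number is 6. 1, 2, 3, 4, 6, 9 are mutually adjacent (a clique of size 6), so at least 6 colors are needed.
6 colors suffice: color a → {3, 5}; color b → {1}; color c → {4, 8}; color d → {2}; color e → {7, 9}; color f → {6}.
Since 7 ≥ 6, a proper 7-coloring certainly exists.

Yes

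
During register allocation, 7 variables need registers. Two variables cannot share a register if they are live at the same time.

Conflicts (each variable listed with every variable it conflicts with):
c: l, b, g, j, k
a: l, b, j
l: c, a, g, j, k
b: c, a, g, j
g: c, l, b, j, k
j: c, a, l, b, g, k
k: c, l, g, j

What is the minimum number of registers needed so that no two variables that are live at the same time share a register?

5

c, l, g, j, k all conflict with each other, so at least 5 registers are needed.
A valid assignment using 5 registers: c=2, a=2, l=3, b=3, g=4, j=1, k=5. Every pair that conflicts lands in different registers.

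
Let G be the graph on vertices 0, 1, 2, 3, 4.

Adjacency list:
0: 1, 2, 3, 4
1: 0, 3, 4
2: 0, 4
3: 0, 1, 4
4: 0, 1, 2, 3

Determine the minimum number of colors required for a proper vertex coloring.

4

0, 1, 3, 4 are mutually adjacent (a clique of size 4), so at least 4 colors are needed.
4 colors suffice: color red → {0}; color blue → {4}; color green → {1, 2}; color yellow → {3}. Each edge has distinct colors on its endpoints.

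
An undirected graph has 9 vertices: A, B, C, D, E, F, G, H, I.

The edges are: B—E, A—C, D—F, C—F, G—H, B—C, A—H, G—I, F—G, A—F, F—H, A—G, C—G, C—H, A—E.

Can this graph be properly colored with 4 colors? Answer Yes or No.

No

A, C, F, G, H are mutually adjacent (a clique of size 5), so at least 5 colors are needed.
So 4 colors are not enough.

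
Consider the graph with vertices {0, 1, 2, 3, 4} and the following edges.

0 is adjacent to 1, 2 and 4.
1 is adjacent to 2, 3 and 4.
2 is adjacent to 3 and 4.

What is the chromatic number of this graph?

0, 1, 2, 4 are mutually adjacent (a clique of size 4), so at least 4 colors are needed.
4 colors suffice: color a → {2}; color b → {1}; color c → {3, 4}; color d → {0}. Every edge joins two different colors.

4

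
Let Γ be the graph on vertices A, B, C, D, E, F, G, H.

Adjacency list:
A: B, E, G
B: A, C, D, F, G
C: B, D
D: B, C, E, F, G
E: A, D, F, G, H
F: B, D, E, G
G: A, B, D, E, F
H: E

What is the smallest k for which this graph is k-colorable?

D, E, F, G are mutually adjacent (a clique of size 4), so at least 4 colors are needed.
4 colors suffice: A=red, B=blue, C=green, D=red, E=blue, F=yellow, G=green, H=red. Each edge has distinct colors on its endpoints.

4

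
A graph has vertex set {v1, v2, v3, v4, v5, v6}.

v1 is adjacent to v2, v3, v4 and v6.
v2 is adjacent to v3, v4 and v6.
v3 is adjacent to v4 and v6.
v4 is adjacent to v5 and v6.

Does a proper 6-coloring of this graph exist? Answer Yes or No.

Yes

The chromatic number is 5. v1, v2, v3, v4, v6 form a clique, so at least 5 colors are needed.
5 colors suffice: color red → {v4}; color blue → {v2, v5}; color green → {v1}; color yellow → {v3}; color purple → {v6}.
Since 6 ≥ 5, a proper 6-coloring certainly exists.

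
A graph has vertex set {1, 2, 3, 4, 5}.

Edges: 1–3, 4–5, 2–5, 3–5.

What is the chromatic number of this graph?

2 and 5 are adjacent, so at least 2 colors are needed.
2 colors suffice: color red → {1, 5}; color blue → {2, 3, 4}. Each edge has distinct colors on its endpoints.

2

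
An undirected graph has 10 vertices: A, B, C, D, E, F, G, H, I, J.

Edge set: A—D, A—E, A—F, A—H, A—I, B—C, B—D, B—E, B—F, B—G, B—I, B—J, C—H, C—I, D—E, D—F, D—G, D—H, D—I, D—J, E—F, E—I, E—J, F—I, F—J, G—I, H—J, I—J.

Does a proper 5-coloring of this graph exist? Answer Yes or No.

No

B, D, E, F, I, J form a clique, so at least 6 colors are needed.
So 5 colors are not enough.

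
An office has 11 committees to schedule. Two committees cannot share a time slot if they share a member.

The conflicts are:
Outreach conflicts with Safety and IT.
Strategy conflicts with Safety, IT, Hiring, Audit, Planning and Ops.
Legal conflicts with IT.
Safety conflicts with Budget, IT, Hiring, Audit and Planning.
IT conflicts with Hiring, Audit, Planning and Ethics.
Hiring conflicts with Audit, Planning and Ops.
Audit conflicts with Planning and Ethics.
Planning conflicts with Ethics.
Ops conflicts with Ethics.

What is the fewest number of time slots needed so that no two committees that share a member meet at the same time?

6

Strategy, Safety, IT, Hiring, Audit, Planning are mutually in conflict, so at least 6 time slots are needed.
6 time slots suffice: Outreach=3, Strategy=6, Legal=2, Safety=2, Budget=1, IT=1, Hiring=3, Audit=4, Planning=5, Ops=1, Ethics=2. No two conflicting committees share a time slot.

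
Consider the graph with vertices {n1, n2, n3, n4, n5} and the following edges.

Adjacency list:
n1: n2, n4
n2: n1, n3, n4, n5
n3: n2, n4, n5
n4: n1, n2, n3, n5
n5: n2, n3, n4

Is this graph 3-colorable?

n2, n3, n4, n5 form a clique, so at least 4 colors are needed.
So 3 colors are not enough.

No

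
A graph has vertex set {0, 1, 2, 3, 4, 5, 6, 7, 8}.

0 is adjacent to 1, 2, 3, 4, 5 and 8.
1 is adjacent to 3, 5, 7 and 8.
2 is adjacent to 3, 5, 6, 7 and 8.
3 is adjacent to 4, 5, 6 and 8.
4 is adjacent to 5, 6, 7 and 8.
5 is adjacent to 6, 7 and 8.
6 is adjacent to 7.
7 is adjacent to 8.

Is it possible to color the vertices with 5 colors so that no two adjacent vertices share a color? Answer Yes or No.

The chromatic number is 5. 0, 3, 4, 5, 8 are pairwise adjacent (a clique of size 5), so at least 5 colors are needed.
One proper 5-coloring: 0=purple, 1=yellow, 2=yellow, 3=green, 4=yellow, 5=red, 6=blue, 7=green, 8=blue.
That is already a proper 5-coloring.

Yes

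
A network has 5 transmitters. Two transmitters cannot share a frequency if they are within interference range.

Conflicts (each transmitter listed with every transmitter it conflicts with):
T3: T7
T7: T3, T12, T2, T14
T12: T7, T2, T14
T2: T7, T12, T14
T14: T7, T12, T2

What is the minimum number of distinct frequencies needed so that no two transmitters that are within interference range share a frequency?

4

T7, T12, T2, T14 are mutually in conflict, so at least 4 frequencies are needed.
Using 4 frequencies: T3=2, T7=1, T12=3, T2=2, T14=4. Each listed conflict is separated.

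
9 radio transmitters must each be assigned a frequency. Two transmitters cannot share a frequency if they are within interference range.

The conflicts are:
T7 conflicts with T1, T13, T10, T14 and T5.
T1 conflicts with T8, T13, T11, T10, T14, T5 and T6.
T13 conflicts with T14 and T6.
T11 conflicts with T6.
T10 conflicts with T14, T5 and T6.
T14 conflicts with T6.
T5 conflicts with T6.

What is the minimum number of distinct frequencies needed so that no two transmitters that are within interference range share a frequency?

4

T7, T1, T13, T14 pairwise conflict, so at least 4 frequencies are needed.
4 frequencies suffice: frequency 1 → {T1}; frequency 2 → {T7, T8, T6}; frequency 3 → {T11, T14, T5}; frequency 4 → {T13, T10}. No two conflicting transmitters share a frequency.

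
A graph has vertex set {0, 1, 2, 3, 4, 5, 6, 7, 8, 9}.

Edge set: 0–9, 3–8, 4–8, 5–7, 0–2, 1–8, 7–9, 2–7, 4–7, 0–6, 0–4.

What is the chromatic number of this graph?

7 and 9 are adjacent, so at least 2 colors are needed.
2 colors suffice: color a → {0, 7, 8}; color b → {1, 2, 3, 4, 5, 6, 9}. No two adjacent vertices share a color.

2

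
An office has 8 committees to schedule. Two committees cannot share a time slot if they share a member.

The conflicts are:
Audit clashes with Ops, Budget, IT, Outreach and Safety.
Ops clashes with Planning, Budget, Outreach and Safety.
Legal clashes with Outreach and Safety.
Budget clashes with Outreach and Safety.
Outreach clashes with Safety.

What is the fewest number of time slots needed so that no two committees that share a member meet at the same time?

Audit, Ops, Budget, Outreach, Safety pairwise conflict, so at least 5 time slots are needed.
5 time slots suffice: time slot 1 → {Planning, IT, Safety}; time slot 2 → {Audit, Legal}; time slot 3 → {Outreach}; time slot 4 → {Ops}; time slot 5 → {Budget}. No two conflicting committees share a time slot.

5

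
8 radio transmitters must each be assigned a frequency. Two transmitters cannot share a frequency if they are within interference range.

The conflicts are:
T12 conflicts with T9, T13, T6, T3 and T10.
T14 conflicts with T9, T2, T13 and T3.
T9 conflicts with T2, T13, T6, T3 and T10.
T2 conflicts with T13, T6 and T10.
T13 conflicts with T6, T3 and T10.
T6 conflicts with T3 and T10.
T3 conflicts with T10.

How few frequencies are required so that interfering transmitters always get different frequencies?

6

T12, T9, T13, T6, T3, T10 pairwise conflict, so at least 6 frequencies are needed.
6 frequencies suffice: T12=6, T14=4, T9=2, T2=3, T13=1, T6=4, T3=3, T10=5. Each listed conflict is separated.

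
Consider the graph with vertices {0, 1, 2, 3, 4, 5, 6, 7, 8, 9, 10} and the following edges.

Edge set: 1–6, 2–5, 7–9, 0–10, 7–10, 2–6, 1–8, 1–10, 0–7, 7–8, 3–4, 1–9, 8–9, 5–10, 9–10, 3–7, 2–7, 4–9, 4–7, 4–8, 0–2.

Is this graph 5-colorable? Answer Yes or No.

The chromatic number is 4. 4, 7, 8, 9 form a clique, so at least 4 colors are needed.
4 colors suffice: color red → {1, 5, 7}; color blue → {2, 3, 9}; color green → {4, 6, 10}; color yellow → {0, 8}.
Since 5 ≥ 4, a proper 5-coloring certainly exists.

Yes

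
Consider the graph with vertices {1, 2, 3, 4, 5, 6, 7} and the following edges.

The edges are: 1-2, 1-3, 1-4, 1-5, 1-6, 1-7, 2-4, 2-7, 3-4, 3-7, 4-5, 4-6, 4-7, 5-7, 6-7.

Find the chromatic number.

4

1, 4, 6, 7 form a clique, so at least 4 colors are needed.
A valid assignment using 4 colors: 1=red, 2=yellow, 3=yellow, 4=blue, 5=yellow, 6=yellow, 7=green. Every edge joins two different colors.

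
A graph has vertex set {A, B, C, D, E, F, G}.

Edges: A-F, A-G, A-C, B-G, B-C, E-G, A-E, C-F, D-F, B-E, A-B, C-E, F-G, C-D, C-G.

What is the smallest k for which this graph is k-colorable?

A, B, C, E, G are pairwise adjacent (a clique of size 5), so at least 5 colors are needed.
5 colors suffice: color red → {C}; color blue → {A, D}; color green → {G}; color yellow → {B, F}; color purple → {E}. No two adjacent vertices share a color.

5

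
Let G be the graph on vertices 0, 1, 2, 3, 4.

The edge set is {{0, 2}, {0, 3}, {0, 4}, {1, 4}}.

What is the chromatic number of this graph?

2

0 and 3 are adjacent, so at least 2 colors are needed.
A valid assignment using 2 colors: 0=red, 1=red, 2=blue, 3=blue, 4=blue. Each edge has distinct colors on its endpoints.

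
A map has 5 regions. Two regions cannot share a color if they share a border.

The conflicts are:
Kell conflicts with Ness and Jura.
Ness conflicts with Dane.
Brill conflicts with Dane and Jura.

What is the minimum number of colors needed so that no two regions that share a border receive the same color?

3

The cycle Dane-Brill-Jura-Kell-Ness-Dane has odd length 5, so it cannot be 2-colored; at least 3 colors are needed.
3 colors suffice: color 1 → {Ness, Jura}; color 2 → {Kell, Brill}; color 3 → {Dane}. Each listed conflict is separated.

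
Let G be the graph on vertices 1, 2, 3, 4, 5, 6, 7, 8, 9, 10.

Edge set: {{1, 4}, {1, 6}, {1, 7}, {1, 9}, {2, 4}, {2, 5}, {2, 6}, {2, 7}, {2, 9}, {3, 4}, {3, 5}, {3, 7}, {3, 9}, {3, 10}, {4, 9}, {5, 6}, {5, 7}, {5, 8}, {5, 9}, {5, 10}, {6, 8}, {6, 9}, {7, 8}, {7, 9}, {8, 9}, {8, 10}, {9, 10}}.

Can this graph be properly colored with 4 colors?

The chromatic number is 4. 3, 5, 7, 9 are mutually adjacent (a clique of size 4), so at least 4 colors are needed.
4 colors suffice: 1=d, 2=d, 3=d, 4=b, 5=b, 6=c, 7=c, 8=d, 9=a, 10=c.
That is already a proper 4-coloring.

Yes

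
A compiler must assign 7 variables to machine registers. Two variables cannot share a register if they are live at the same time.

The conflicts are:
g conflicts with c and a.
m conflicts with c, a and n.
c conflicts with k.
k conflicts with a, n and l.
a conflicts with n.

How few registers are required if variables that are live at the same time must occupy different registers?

3

k, a, n are mutually in conflict, so at least 3 registers are needed.
3 registers suffice: register 1 → {c, a, l}; register 2 → {g, m, k}; register 3 → {n}. Every pair that conflicts lands in different registers.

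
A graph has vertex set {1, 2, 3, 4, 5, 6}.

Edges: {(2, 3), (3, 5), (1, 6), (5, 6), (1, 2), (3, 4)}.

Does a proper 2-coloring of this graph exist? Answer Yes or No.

No

The cycle 6-5-3-2-1-6 has odd length 5, so it cannot be 2-colored; at least 3 colors are needed.
So 2 colors are not enough.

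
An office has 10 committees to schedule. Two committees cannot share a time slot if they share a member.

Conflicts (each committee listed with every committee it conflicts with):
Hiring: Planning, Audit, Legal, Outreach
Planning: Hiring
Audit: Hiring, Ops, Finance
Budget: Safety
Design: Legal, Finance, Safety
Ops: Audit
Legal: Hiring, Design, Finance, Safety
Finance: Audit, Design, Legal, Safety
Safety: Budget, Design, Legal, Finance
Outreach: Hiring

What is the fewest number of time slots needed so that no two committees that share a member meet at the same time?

4

Design, Legal, Finance, Safety pairwise conflict, so at least 4 time slots are needed.
Using 4 time slots: Hiring=1, Planning=2, Audit=2, Budget=2, Design=4, Ops=1, Legal=2, Finance=3, Safety=1, Outreach=2. Every pair that conflicts lands in different time slots.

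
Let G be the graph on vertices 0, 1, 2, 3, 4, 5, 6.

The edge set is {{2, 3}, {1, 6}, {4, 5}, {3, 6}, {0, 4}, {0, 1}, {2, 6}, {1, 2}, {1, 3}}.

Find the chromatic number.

4

1, 2, 3, 6 form a clique, so at least 4 colors are needed.
4 colors suffice: color a → {1, 4}; color b → {0, 2, 5}; color c → {6}; color d → {3}. No two adjacent vertices share a color.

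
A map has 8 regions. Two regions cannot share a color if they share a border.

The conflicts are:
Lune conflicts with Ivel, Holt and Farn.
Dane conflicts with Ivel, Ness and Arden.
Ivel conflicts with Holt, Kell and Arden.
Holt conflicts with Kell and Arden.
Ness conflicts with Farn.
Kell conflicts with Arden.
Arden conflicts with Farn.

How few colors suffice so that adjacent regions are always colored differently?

4

Ivel, Holt, Kell, Arden all conflict with each other, so at least 4 colors are needed.
4 colors suffice: color 1 → {Lune, Ness, Arden}; color 2 → {Ivel, Farn}; color 3 → {Dane, Holt}; color 4 → {Kell}. No two conflicting regions share a color.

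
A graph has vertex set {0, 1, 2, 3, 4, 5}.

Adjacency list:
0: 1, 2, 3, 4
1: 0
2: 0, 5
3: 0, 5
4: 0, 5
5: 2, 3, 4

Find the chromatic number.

0 and 2 are adjacent, so at least 2 colors are needed.
One proper 2-coloring: 0=red, 1=blue, 2=blue, 3=blue, 4=blue, 5=red. No two adjacent vertices share a color.

2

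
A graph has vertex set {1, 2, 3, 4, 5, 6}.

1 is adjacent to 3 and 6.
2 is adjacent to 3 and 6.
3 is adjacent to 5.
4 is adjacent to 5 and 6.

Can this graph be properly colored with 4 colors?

The chromatic number is 3. The cycle 5-4-6-1-3-5 has odd length 5, so it cannot be 2-colored; at least 3 colors are needed.
3 colors suffice: color red → {3, 6}; color blue → {1, 2, 5}; color green → {4}.
Since 4 ≥ 3, a proper 4-coloring certainly exists.

Yes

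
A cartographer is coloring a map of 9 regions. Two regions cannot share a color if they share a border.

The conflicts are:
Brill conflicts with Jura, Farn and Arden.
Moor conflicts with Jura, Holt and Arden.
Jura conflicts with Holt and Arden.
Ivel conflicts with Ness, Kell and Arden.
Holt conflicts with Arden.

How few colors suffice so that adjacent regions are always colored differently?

4

Moor, Jura, Holt, Arden pairwise conflict, so at least 4 colors are needed.
4 colors suffice: color 1 → {Ness, Kell, Farn, Arden}; color 2 → {Jura, Ivel}; color 3 → {Brill, Moor}; color 4 → {Holt}. No two conflicting regions share a color.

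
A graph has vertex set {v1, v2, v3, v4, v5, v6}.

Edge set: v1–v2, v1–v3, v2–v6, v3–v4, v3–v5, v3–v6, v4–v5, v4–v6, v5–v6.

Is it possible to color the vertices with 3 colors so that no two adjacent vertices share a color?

v3, v4, v5, v6 are mutually adjacent (a clique of size 4), so at least 4 colors are needed.
So 3 colors are not enough.

No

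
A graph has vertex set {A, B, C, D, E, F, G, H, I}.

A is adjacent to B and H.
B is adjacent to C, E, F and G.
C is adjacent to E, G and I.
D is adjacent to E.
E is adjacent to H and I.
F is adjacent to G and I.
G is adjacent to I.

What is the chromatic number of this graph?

3

C, E, I form a triangle, so at least 3 colors are needed.
3 colors suffice: A=red, B=blue, C=green, D=blue, E=red, F=green, G=red, H=blue, I=blue. Every edge joins two different colors.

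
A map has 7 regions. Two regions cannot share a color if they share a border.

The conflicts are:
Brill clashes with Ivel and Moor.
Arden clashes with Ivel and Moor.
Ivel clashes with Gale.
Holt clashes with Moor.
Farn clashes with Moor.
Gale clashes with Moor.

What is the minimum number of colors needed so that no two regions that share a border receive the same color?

Farn and Moor conflict, so at least 2 colors are needed.
One proper 2-coloring: Brill=2, Arden=2, Ivel=1, Holt=2, Farn=2, Gale=2, Moor=1. Every pair that conflicts lands in different colors.

2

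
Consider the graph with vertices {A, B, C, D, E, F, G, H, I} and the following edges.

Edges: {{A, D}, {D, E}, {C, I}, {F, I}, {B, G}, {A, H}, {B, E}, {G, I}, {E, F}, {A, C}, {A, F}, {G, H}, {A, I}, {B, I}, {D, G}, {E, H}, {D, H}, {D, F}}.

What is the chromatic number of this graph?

3

A, C, I form a triangle, so at least 3 colors are needed.
3 colors suffice: color 1 → {A, E, G}; color 2 → {D, I}; color 3 → {B, C, F, H}. No two adjacent vertices share a color.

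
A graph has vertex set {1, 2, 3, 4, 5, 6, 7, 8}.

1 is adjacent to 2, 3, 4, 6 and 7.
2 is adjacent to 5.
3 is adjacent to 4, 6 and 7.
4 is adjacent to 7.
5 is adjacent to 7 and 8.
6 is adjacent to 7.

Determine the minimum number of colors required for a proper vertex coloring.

1, 3, 4, 7 are mutually adjacent (a clique of size 4), so at least 4 colors are needed.
4 colors suffice: color red → {1, 5}; color blue → {2, 7, 8}; color green → {3}; color yellow → {4, 6}. No two adjacent vertices share a color.

4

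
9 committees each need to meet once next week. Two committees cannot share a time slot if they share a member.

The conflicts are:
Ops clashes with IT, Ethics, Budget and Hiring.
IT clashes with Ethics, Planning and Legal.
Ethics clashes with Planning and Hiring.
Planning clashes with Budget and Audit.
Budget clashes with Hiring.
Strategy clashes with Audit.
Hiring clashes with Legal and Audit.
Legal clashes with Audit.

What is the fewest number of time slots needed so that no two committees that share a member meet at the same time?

Ops, IT, Ethics pairwise conflict, so at least 3 time slots are needed.
3 time slots suffice: time slot 1 → {IT, Strategy, Hiring}; time slot 2 → {Ethics, Budget, Audit}; time slot 3 → {Ops, Planning, Legal}. Each listed conflict is separated.

3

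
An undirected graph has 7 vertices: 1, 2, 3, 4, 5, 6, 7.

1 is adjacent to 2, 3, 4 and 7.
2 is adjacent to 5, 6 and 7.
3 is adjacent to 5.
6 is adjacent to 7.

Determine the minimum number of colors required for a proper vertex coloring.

2, 6, 7 are mutually adjacent, so at least 3 colors are needed.
One proper 3-coloring: 1=blue, 2=red, 3=red, 4=red, 5=blue, 6=blue, 7=green. No two adjacent vertices share a color.

3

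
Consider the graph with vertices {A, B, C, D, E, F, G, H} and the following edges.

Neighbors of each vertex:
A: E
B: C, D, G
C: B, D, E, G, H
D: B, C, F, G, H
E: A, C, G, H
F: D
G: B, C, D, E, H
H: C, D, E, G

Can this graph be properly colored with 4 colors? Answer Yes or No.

The chromatic number is 4. B, C, D, G form a clique, so at least 4 colors are needed.
4 colors suffice: color red → {D, E}; color blue → {A, F, G}; color green → {C}; color yellow → {B, H}.
That is already a proper 4-coloring.

Yes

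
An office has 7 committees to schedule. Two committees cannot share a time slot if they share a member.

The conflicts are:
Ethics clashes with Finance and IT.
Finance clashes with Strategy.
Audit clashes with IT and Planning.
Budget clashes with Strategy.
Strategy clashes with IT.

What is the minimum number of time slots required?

2

Audit and Planning conflict, so at least 2 time slots are needed.
2 time slots suffice: time slot 1 → {Ethics, Audit, Strategy}; time slot 2 → {Finance, Budget, IT, Planning}. Each listed conflict is separated.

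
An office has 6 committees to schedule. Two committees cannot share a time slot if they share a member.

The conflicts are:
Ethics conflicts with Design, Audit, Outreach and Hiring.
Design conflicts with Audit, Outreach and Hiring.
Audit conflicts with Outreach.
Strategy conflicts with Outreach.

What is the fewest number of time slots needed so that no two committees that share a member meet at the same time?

4

Ethics, Design, Audit, Outreach pairwise conflict, so at least 4 time slots are needed.
4 time slots suffice: Ethics=2, Design=3, Audit=4, Strategy=2, Outreach=1, Hiring=1. Every pair that conflicts lands in different time slots.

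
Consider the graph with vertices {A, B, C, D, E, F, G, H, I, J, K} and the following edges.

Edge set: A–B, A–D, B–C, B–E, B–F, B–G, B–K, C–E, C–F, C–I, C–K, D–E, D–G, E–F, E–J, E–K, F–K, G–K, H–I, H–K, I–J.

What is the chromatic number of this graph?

B, C, E, F, K are mutually adjacent (a clique of size 5), so at least 5 colors are needed.
A valid assignment using 5 colors: A=2, B=3, C=4, D=1, E=2, F=5, G=2, H=2, I=1, J=3, K=1. No two adjacent vertices share a color.

5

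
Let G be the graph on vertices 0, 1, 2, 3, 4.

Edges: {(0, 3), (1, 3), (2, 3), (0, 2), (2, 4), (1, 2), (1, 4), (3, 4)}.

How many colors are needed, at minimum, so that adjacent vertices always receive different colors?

4

1, 2, 3, 4 form a clique, so at least 4 colors are needed.
4 colors suffice: color a → {3}; color b → {2}; color c → {0, 1}; color d → {4}. Every edge joins two different colors.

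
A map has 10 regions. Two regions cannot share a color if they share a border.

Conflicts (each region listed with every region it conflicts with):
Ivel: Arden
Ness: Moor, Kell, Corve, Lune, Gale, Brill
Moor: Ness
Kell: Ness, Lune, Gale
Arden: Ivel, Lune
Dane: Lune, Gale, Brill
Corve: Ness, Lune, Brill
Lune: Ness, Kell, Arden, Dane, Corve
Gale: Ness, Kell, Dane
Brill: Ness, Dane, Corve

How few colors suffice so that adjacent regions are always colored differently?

Ness, Corve, Lune all conflict with each other, so at least 3 colors are needed.
One proper 3-coloring: Ivel=2, Ness=1, Moor=2, Kell=3, Arden=1, Dane=1, Corve=3, Lune=2, Gale=2, Brill=2. Each listed conflict is separated.

3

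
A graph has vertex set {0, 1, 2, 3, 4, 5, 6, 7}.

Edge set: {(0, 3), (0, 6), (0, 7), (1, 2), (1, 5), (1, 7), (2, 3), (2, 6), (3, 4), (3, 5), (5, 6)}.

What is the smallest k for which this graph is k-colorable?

3

The cycle 5-1-7-0-3-5 has odd length 5, so it cannot be 2-colored; at least 3 colors are needed.
One proper 3-coloring: 0=b, 1=a, 2=b, 3=a, 4=b, 5=b, 6=a, 7=c. Every edge joins two different colors.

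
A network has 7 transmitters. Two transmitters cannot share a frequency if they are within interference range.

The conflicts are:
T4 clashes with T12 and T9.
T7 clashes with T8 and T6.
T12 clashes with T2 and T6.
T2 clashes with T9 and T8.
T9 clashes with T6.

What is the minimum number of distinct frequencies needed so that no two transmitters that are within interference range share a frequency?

3

The cycle T8-T2-T12-T6-T7-T8 has odd length 5, so it cannot be 2-colored; at least 3 frequencies are needed.
3 frequencies suffice: frequency 1 → {T12, T9, T8}; frequency 2 → {T4, T2, T6}; frequency 3 → {T7}. No two conflicting transmitters share a frequency.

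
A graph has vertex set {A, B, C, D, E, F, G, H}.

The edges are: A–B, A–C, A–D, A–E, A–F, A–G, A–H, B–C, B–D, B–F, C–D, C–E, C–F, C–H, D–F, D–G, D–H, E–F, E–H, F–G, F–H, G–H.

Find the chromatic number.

A, D, F, G, H are pairwise adjacent (a clique of size 5), so at least 5 colors are needed.
5 colors suffice: color 1 → {A}; color 2 → {F}; color 3 → {D, E}; color 4 → {C, G}; color 5 → {B, H}. No two adjacent vertices share a color.

5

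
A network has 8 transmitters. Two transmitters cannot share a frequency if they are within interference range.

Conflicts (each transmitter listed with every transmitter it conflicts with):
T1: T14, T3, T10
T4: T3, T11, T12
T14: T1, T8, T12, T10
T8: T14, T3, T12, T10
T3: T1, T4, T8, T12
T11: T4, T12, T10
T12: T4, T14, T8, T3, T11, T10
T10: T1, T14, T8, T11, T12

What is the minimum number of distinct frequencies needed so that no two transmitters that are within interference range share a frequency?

T14, T8, T12, T10 are mutually in conflict, so at least 4 frequencies are needed.
4 frequencies suffice: T1=1, T4=4, T14=4, T8=3, T3=2, T11=3, T12=1, T10=2. Every pair that conflicts lands in different frequencies.

4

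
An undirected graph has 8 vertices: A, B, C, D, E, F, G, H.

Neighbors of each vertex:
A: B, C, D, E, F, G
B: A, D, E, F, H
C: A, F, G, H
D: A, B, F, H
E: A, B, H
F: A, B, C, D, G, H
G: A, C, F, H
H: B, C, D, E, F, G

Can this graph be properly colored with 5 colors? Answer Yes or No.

Yes

The chromatic number is 4. C, F, G, H are mutually adjacent (a clique of size 4), so at least 4 colors are needed.
4 colors suffice: A=1, B=3, C=4, D=4, E=2, F=2, G=3, H=1.
Since 5 ≥ 4, a proper 5-coloring certainly exists.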